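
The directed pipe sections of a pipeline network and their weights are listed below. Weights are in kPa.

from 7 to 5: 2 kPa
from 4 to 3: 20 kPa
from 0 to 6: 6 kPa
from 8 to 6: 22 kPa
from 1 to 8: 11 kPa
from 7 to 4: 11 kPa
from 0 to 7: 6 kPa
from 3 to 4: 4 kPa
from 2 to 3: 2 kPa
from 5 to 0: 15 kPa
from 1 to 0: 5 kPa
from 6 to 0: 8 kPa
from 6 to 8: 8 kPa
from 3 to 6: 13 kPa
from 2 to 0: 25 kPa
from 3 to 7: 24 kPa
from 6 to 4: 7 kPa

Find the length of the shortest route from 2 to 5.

Enumerating some paths:
2 - 3 - 7 - 5: 2+24+2 = 28
2 - 3 - 6 - 0 - 7 - 5: 2+13+8+6+2 = 31
The minimum is 28 kPa via 2 - 3 - 7 - 5.

28 kPa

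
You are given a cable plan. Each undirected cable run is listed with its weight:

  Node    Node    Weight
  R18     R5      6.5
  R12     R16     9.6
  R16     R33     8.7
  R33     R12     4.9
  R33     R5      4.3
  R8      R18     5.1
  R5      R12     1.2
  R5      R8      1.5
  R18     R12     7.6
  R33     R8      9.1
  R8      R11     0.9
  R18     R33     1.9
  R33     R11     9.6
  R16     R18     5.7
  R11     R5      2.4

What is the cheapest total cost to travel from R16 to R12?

9.6

Compare a few routes:
R16–R12: 9.6 = 9.6
R16–R18–R33–R5–R12: 5.7+1.9+4.3+1.2 = 13.1
R16–R18–R33–R12: 5.7+1.9+4.9 = 12.5
The minimum is 9.6 via R16–R12.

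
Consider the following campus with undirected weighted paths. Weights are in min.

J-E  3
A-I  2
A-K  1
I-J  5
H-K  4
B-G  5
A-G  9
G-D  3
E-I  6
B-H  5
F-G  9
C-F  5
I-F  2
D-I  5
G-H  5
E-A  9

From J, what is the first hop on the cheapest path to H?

Enumerating some paths:
J → E → I → A → K → H: 3+6+2+1+4 = 16
J → I → A → K → H: 5+2+1+4 = 12
J → E → A → K → H: 3+9+1+4 = 17
The minimum is 12 min via J → I → A → K → H.
So from J the first move is to I.

I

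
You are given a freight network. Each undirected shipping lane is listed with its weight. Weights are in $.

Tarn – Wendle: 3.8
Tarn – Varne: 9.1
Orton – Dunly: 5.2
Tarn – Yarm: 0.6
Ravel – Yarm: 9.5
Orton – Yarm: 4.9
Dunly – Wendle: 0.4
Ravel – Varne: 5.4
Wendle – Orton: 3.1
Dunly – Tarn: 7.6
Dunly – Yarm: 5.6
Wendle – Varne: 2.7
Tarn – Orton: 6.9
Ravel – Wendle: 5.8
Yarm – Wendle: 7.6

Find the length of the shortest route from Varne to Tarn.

$6.5

Running Dijkstra from Varne:
Varne: 0
Wendle: 2.7  (via Varne)
Dunly: 3.1  (via Wendle)
Ravel: 5.4  (via Varne)
Orton: 5.8  (via Wendle)
Tarn: 6.5  (via Wendle)
Shortest route: Varne–Wendle–Tarn = $6.5.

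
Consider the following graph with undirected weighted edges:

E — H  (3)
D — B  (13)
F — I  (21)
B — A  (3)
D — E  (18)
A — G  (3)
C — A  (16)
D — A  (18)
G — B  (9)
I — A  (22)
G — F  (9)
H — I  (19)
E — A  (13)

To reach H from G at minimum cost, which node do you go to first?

A

Candidate routes:
G–B–A–E–H: 9+3+13+3 = 28
G–A–B–D–E–H: 3+3+13+18+3 = 40
G–A–E–H: 3+13+3 = 19
Cheapest is G–A–E–H at 19.
So from G the first move is to A.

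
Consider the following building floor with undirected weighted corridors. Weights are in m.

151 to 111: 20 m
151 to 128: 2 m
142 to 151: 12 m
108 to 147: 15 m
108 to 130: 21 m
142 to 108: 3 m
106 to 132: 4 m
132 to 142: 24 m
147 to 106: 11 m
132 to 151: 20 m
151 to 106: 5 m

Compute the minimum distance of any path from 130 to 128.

38 m

Candidate routes:
130 → 108 → 142 → 132 → 106 → 151 → 128: 21+3+24+4+5+2 = 59
130 → 108 → 142 → 151 → 128: 21+3+12+2 = 38
130 → 108 → 147 → 106 → 151 → 128: 21+15+11+5+2 = 54
The minimum is 38 m via 130 → 108 → 142 → 151 → 128.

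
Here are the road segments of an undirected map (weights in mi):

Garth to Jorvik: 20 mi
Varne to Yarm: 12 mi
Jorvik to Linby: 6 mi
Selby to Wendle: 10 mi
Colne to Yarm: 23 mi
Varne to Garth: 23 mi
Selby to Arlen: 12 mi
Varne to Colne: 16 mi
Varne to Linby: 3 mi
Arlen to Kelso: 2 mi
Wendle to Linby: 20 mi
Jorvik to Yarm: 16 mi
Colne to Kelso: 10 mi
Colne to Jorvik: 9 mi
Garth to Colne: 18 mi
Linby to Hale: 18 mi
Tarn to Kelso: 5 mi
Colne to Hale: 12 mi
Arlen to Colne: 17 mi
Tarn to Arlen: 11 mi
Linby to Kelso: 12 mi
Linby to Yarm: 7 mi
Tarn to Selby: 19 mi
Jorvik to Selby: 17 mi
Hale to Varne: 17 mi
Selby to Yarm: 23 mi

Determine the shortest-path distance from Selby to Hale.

36 mi

Shortest distances from Selby:
Selby: 0
Wendle: 10  (via Selby)
Arlen: 12  (via Selby)
Kelso: 14  (via Arlen)
Jorvik: 17  (via Selby)
Tarn: 19  (via Selby)
Yarm: 23  (via Selby)
Linby: 23  (via Jorvik)
Colne: 24  (via Kelso)
Varne: 26  (via Linby)
Hale: 36  (via Colne)
Shortest route: Selby–Arlen–Kelso–Colne–Hale = 36 mi.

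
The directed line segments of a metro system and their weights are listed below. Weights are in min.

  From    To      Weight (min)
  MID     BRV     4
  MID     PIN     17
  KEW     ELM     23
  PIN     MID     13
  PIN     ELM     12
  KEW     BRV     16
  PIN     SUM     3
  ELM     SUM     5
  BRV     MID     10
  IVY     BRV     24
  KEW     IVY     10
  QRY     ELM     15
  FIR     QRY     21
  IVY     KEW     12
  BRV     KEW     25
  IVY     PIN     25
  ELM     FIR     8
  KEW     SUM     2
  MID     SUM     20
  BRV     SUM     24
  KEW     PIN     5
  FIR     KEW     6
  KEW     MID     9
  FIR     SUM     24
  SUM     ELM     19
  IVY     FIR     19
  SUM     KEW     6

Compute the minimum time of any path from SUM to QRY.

Shortest distances from SUM:
SUM: 0
KEW: 6  (via SUM)
PIN: 11  (via KEW)
MID: 15  (via KEW)
IVY: 16  (via KEW)
ELM: 19  (via SUM)
BRV: 19  (via MID)
FIR: 27  (via ELM)
QRY: 48  (via FIR)
Shortest route: SUM → ELM → FIR → QRY = 48 min.

48 min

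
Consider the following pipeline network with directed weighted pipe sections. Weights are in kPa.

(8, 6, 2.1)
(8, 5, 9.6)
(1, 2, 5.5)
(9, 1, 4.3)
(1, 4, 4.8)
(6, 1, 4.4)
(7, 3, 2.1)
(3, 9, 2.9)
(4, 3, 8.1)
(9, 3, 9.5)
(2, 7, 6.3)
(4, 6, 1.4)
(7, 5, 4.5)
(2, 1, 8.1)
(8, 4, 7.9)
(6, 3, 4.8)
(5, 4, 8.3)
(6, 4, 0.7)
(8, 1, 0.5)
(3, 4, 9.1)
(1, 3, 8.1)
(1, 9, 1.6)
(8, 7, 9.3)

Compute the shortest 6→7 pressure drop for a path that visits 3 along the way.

23.8 kPa

Best 6 to 3: 6 → 3 costing 4.8
Shortest 3→7: 3 → 9 → 1 → 2 → 7 = 19
Total via 3: 4.8 + 19 = 23.8 kPa.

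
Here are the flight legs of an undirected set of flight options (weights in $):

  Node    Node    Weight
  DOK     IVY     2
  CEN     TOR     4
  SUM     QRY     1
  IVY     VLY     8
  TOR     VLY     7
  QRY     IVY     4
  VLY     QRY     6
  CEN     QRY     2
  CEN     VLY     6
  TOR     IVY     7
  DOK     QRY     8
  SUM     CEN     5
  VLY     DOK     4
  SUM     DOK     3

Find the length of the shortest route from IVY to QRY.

Shortest distances from IVY:
IVY: 0
DOK: 2  (via IVY)
QRY: 4  (via IVY)
Shortest route: IVY → QRY = $4.

$4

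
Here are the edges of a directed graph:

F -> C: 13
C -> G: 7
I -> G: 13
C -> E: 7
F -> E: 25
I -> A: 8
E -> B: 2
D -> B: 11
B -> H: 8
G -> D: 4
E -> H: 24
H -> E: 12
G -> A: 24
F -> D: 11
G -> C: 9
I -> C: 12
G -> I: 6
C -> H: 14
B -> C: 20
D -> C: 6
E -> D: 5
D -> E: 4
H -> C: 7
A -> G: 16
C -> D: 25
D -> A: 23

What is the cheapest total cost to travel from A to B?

Candidate routes:
A → G → C → E → B: 16+9+7+2 = 34
A → G → D → E → B: 16+4+4+2 = 26
A → G → D → B: 16+4+11 = 31
Cheapest is A → G → D → E → B at 26.

26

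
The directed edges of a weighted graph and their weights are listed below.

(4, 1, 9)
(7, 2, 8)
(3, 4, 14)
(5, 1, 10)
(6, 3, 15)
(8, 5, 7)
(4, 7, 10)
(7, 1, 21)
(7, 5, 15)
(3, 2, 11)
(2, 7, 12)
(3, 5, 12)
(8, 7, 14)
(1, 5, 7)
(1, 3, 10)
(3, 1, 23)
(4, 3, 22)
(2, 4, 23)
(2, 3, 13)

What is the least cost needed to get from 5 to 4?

Candidate routes:
5 → 1 → 3 → 4: 10+10+14 = 34
5 → 1 → 3 → 2 → 4: 10+10+11+23 = 54
The minimum is 34 via 5 → 1 → 3 → 4.

34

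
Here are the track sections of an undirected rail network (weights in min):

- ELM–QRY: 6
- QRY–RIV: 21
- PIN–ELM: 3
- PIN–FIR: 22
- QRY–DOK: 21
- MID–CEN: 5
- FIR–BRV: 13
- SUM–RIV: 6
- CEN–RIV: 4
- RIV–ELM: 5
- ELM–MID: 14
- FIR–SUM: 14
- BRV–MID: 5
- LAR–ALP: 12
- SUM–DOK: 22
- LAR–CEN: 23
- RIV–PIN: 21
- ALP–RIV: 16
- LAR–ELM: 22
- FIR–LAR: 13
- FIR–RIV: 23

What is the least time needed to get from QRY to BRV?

Enumerating some paths:
QRY–ELM–MID–BRV: 6+14+5 = 25
QRY–ELM–PIN–FIR–BRV: 6+3+22+13 = 44
QRY–RIV–CEN–MID–BRV: 21+4+5+5 = 35
Cheapest is QRY–ELM–MID–BRV at 25 min.

25 min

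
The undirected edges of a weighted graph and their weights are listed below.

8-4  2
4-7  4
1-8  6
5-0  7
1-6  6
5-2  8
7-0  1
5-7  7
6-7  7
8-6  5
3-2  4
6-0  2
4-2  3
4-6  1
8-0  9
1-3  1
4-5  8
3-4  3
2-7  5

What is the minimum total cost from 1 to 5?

Running Dijkstra from 1:
1: 0
3: 1  (via 1)
4: 4  (via 3)
2: 5  (via 3)
6: 5  (via 4)
8: 6  (via 1)
0: 7  (via 6)
7: 8  (via 4)
5: 12  (via 4)
Shortest route: 1 → 3 → 4 → 5 = 12.

12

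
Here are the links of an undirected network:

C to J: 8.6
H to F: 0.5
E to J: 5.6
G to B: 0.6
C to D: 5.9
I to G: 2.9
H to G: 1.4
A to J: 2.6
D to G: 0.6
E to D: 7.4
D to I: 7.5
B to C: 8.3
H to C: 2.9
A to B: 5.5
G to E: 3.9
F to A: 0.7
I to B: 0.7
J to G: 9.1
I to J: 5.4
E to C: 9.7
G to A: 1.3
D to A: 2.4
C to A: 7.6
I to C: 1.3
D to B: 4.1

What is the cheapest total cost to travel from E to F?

5.8

Running Dijkstra from E:
E: 0
G: 3.9  (via E)
B: 4.5  (via G)
D: 4.5  (via G)
A: 5.2  (via G)
I: 5.2  (via B)
H: 5.3  (via G)
J: 5.6  (via E)
F: 5.8  (via H)
Shortest route: E → G → H → F = 5.8.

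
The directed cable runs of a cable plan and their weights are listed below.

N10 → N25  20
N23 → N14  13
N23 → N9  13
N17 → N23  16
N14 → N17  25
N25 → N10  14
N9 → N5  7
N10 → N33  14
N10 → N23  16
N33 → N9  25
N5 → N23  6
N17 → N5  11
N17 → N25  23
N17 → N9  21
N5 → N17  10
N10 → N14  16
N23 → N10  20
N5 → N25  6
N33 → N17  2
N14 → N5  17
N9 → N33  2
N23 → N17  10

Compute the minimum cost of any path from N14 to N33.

38

Shortest distances from N14:
N14: 0
N5: 17  (via N14)
N23: 23  (via N5)
N25: 23  (via N5)
N17: 25  (via N14)
N9: 36  (via N23)
N10: 37  (via N25)
N33: 38  (via N9)
Shortest route: N14 → N5 → N23 → N9 → N33 = 38.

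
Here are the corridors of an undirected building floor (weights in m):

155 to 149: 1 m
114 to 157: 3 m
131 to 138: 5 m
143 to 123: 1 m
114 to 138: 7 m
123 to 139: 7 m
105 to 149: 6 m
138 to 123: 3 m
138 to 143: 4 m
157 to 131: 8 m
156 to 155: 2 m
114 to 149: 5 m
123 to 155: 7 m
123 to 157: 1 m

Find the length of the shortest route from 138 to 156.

12 m

Enumerating some paths:
138 - 143 - 123 - 155 - 156: 4+1+7+2 = 14
138 - 123 - 155 - 156: 3+7+2 = 12
138 - 114 - 149 - 155 - 156: 7+5+1+2 = 15
138 - 123 - 157 - 114 - 149 - 155 - 156: 3+1+3+5+1+2 = 15
Cheapest is 138 - 123 - 155 - 156 at 12 m.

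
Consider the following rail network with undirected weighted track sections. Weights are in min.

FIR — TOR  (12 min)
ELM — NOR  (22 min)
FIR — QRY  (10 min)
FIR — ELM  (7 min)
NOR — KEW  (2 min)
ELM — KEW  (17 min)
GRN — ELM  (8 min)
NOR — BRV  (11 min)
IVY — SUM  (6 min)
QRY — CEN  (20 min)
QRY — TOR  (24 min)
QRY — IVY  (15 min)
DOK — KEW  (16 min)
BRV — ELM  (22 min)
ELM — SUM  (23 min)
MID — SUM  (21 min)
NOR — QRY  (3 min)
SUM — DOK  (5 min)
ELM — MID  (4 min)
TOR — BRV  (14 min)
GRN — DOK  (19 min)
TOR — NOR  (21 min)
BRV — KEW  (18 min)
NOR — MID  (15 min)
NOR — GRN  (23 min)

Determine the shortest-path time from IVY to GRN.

30 min

Shortest distances from IVY:
IVY: 0
SUM: 6  (via IVY)
DOK: 11  (via SUM)
QRY: 15  (via IVY)
NOR: 18  (via QRY)
KEW: 20  (via NOR)
FIR: 25  (via QRY)
MID: 27  (via SUM)
ELM: 29  (via SUM)
BRV: 29  (via NOR)
GRN: 30  (via DOK)
Shortest route: IVY → SUM → DOK → GRN = 30 min.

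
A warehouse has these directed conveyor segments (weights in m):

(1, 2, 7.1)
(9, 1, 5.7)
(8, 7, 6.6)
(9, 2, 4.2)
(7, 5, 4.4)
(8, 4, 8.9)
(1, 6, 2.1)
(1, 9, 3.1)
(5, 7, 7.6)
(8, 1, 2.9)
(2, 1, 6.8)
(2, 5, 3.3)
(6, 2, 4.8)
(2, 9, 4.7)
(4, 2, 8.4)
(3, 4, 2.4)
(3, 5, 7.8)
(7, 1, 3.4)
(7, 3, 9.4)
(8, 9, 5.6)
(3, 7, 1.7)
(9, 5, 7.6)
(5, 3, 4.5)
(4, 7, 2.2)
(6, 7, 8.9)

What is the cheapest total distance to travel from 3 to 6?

7.2 m

Candidate routes:
3–4–7–1–6: 2.4+2.2+3.4+2.1 = 10.1
3–7–1–6: 1.7+3.4+2.1 = 7.2
The minimum is 7.2 m via 3–7–1–6.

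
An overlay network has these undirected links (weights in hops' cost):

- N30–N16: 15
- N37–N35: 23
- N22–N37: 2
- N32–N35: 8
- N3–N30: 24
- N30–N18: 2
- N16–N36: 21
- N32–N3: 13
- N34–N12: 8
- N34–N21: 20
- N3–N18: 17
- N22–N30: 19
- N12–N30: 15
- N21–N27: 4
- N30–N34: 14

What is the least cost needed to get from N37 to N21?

Running Dijkstra from N37:
N37: 0
N22: 2  (via N37)
N30: 21  (via N22)
N35: 23  (via N37)
N18: 23  (via N30)
N32: 31  (via N35)
N34: 35  (via N30)
N12: 36  (via N30)
N16: 36  (via N30)
N3: 40  (via N18)
N21: 55  (via N34)
Shortest route: N37–N22–N30–N34–N21 = 55 hops' cost.

55 hops' cost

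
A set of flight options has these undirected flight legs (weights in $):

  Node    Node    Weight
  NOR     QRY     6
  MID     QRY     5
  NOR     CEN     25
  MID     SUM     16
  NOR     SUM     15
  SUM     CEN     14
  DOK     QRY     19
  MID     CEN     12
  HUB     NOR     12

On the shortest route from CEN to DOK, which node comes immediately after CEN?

Enumerating some paths:
CEN–NOR–QRY–DOK: 25+6+19 = 50
CEN–SUM–NOR–QRY–DOK: 14+15+6+19 = 54
CEN–MID–QRY–DOK: 12+5+19 = 36
Cheapest is CEN–MID–QRY–DOK at $36.
So from CEN the first move is to MID.

MID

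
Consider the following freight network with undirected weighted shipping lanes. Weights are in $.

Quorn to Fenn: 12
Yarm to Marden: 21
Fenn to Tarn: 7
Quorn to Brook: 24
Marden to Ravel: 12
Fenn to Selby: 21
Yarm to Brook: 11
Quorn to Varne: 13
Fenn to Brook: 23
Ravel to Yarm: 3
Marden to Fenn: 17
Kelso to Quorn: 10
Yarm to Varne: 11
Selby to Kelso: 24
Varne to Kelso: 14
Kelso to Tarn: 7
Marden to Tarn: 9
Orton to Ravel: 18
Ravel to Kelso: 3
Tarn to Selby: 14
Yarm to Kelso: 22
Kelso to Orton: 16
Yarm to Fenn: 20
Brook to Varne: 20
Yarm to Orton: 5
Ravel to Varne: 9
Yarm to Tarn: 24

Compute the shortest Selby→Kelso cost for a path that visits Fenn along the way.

$35

Best Selby to Fenn: Selby–Fenn costing 21
Shortest Fenn→Kelso: Fenn–Tarn–Kelso = 14
Total via Fenn: 21 + 14 = $35.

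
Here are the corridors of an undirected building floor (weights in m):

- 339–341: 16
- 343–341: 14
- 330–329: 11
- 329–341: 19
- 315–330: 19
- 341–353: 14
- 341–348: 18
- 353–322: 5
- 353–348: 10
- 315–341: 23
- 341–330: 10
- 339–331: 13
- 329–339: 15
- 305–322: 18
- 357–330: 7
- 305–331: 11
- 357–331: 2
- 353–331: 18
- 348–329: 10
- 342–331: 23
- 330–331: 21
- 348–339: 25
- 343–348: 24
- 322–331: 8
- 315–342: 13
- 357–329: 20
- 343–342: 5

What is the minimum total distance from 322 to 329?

Candidate routes:
322–353–348–329: 5+10+10 = 25
322–331–357–330–329: 8+2+7+11 = 28
322–331–357–329: 8+2+20 = 30
The minimum is 25 m via 322–353–348–329.

25 m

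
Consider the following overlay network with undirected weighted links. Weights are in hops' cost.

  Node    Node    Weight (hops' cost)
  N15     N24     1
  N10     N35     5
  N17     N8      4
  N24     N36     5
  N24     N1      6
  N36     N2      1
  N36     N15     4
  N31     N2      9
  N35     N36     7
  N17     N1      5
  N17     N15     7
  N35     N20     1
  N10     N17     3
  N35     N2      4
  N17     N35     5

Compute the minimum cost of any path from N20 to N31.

14 hops' cost

Enumerating some paths:
N20–N35–N17–N15–N24–N36–N2–N31: 1+5+7+1+5+1+9 = 29
N20–N35–N2–N31: 1+4+9 = 14
N20–N35–N36–N2–N31: 1+7+1+9 = 18
N20–N35–N17–N15–N36–N2–N31: 1+5+7+4+1+9 = 27
The minimum is 14 hops' cost via N20–N35–N2–N31.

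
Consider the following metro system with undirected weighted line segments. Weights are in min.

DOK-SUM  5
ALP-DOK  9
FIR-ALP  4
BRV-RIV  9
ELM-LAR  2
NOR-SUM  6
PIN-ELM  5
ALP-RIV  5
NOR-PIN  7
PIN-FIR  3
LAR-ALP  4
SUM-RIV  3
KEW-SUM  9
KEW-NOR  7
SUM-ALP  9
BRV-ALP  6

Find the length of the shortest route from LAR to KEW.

21 min

Settle nodes by increasing distance from LAR:
LAR: 0
ELM: 2  (via LAR)
ALP: 4  (via LAR)
PIN: 7  (via ELM)
FIR: 8  (via ALP)
RIV: 9  (via ALP)
BRV: 10  (via ALP)
SUM: 12  (via RIV)
DOK: 13  (via ALP)
NOR: 14  (via PIN)
KEW: 21  (via SUM)
Shortest route: LAR–ALP–RIV–SUM–KEW = 21 min.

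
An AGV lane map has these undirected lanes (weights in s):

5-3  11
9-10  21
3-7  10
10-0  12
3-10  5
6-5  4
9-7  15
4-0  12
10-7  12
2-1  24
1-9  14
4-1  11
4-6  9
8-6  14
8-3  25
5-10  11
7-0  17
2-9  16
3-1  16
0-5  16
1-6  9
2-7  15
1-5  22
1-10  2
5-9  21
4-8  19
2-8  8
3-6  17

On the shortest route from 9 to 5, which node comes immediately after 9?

Compare a few routes:
9 → 5: 21 = 21
9 → 1 → 6 → 5: 14+9+4 = 27
9 → 1 → 10 → 5: 14+2+11 = 27
The minimum is 21 s via 9 → 5.
So from 9 the first move is to 5.

5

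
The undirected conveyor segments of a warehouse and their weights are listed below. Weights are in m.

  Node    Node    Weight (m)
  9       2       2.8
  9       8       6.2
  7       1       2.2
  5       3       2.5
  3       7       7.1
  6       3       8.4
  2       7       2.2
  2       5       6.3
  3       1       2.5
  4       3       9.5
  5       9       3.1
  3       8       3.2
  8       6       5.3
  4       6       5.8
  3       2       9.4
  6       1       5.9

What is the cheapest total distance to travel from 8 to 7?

7.9 m

Shortest distances from 8:
8: 0
3: 3.2  (via 8)
6: 5.3  (via 8)
1: 5.7  (via 3)
5: 5.7  (via 3)
9: 6.2  (via 8)
7: 7.9  (via 1)
Shortest route: 8–3–1–7 = 7.9 m.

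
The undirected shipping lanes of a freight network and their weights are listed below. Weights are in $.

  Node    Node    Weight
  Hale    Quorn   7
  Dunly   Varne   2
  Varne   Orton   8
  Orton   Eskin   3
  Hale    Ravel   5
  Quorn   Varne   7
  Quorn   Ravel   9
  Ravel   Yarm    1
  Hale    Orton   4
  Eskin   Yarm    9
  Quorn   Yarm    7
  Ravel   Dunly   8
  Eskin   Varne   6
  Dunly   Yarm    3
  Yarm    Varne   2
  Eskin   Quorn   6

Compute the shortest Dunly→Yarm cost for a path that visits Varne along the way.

Best Dunly to Varne: Dunly → Varne costing 2
Shortest Varne→Yarm: Varne → Yarm = 2
Total via Varne: 2 + 2 = $4.

$4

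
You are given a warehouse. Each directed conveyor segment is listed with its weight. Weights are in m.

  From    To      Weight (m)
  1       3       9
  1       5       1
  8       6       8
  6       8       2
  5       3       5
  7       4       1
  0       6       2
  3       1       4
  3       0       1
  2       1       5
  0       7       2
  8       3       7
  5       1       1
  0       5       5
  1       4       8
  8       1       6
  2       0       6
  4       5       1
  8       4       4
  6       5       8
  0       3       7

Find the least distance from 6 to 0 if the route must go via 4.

13 m

Best 6 to 4: 6–8–4 costing 6
Best 4 to 0: 4–5–3–0 costing 7
Total via 4: 6 + 7 = 13 m.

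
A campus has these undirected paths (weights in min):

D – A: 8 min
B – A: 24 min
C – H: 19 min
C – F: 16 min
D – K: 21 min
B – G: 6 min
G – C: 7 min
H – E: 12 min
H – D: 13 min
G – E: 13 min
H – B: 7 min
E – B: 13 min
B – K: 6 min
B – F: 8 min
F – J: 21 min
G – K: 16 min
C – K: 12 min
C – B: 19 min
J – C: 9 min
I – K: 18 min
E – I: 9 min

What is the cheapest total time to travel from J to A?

46 min

Shortest distances from J:
J: 0
C: 9  (via J)
G: 16  (via C)
F: 21  (via J)
K: 21  (via C)
B: 22  (via G)
H: 28  (via C)
E: 29  (via G)
I: 38  (via E)
D: 41  (via H)
A: 46  (via B)
Shortest route: J–C–G–B–A = 46 min.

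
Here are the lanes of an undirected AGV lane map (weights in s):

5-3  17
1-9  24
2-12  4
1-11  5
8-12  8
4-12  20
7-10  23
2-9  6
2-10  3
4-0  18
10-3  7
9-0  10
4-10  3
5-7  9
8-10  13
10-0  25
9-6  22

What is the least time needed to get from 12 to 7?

30 s

Shortest distances from 12:
12: 0
2: 4  (via 12)
10: 7  (via 2)
8: 8  (via 12)
4: 10  (via 10)
9: 10  (via 2)
3: 14  (via 10)
0: 20  (via 9)
7: 30  (via 10)
Shortest route: 12 → 2 → 10 → 7 = 30 s.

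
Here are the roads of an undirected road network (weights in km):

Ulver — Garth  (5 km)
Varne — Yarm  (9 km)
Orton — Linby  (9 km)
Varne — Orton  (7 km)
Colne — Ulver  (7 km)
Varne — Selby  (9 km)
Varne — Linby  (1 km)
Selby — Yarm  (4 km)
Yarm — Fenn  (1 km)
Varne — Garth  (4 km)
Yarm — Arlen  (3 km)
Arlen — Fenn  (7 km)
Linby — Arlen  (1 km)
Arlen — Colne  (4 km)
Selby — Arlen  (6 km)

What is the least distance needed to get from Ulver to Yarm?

Running Dijkstra from Ulver:
Ulver: 0
Garth: 5  (via Ulver)
Colne: 7  (via Ulver)
Varne: 9  (via Garth)
Linby: 10  (via Varne)
Arlen: 11  (via Colne)
Yarm: 14  (via Arlen)
Shortest route: Ulver–Colne–Arlen–Yarm = 14 km.

14 km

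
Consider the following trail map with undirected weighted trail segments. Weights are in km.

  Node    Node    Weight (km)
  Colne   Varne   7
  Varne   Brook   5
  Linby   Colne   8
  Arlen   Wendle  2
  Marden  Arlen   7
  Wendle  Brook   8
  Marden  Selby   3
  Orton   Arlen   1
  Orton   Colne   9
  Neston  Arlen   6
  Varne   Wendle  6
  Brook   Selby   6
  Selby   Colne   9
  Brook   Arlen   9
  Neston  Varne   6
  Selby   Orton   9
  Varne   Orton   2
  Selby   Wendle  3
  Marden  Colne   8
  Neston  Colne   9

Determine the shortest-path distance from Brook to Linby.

Running Dijkstra from Brook:
Brook: 0
Varne: 5  (via Brook)
Selby: 6  (via Brook)
Orton: 7  (via Varne)
Wendle: 8  (via Brook)
Arlen: 8  (via Orton)
Marden: 9  (via Selby)
Neston: 11  (via Varne)
Colne: 12  (via Varne)
Linby: 20  (via Colne)
Shortest route: Brook → Varne → Colne → Linby = 20 km.

20 km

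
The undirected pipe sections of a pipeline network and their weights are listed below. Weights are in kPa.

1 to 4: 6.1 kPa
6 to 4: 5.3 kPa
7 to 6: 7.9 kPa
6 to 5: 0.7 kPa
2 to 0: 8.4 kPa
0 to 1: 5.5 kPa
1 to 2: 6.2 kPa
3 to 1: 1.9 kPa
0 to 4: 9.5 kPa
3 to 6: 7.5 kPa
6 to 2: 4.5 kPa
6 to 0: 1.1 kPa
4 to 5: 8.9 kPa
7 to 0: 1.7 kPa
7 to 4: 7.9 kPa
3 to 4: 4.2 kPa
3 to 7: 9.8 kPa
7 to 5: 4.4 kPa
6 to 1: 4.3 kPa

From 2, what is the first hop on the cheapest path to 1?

1

Compare a few routes:
2–6–0–1: 4.5+1.1+5.5 = 11.1
2–1: 6.2 = 6.2
2–6–1: 4.5+4.3 = 8.8
Cheapest is 2–1 at 6.2 kPa.
So from 2 the first move is to 1.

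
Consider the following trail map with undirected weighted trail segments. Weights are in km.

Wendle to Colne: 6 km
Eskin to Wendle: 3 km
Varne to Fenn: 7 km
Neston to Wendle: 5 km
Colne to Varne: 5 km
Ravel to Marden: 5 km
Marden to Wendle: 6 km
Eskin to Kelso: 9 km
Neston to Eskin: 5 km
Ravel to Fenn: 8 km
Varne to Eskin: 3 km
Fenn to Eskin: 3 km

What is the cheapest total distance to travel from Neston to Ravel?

Running Dijkstra from Neston:
Neston: 0
Wendle: 5  (via Neston)
Eskin: 5  (via Neston)
Fenn: 8  (via Eskin)
Varne: 8  (via Eskin)
Marden: 11  (via Wendle)
Colne: 11  (via Wendle)
Kelso: 14  (via Eskin)
Ravel: 16  (via Fenn)
Shortest route: Neston → Eskin → Fenn → Ravel = 16 km.

16 km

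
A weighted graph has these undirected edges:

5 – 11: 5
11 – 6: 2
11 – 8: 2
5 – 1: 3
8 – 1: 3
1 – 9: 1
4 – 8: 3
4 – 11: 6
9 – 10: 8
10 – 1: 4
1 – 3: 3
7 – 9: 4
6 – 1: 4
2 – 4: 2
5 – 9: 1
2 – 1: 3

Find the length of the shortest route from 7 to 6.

Shortest distances from 7:
7: 0
9: 4  (via 7)
1: 5  (via 9)
5: 5  (via 9)
2: 8  (via 1)
3: 8  (via 1)
8: 8  (via 1)
6: 9  (via 1)
Shortest route: 7–9–1–6 = 9.

9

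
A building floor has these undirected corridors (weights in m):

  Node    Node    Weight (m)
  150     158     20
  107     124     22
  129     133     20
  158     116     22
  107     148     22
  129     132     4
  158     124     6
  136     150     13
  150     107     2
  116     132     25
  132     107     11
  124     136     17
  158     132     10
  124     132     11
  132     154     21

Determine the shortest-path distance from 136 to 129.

30 m

Candidate routes:
136–124–132–129: 17+11+4 = 32
136–124–158–132–129: 17+6+10+4 = 37
136–150–107–132–129: 13+2+11+4 = 30
The minimum is 30 m via 136–150–107–132–129.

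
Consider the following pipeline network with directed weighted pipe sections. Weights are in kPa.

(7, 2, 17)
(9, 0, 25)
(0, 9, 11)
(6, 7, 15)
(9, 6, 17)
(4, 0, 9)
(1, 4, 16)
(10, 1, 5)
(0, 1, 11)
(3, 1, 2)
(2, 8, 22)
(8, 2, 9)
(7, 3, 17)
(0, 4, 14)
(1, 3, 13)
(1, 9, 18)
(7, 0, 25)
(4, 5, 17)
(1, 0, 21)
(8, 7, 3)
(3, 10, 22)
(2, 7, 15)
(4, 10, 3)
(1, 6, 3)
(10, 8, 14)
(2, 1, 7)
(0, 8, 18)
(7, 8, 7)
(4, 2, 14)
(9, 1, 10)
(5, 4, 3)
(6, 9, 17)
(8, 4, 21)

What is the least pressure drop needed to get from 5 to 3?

24 kPa

Running Dijkstra from 5:
5: 0
4: 3  (via 5)
10: 6  (via 4)
1: 11  (via 10)
0: 12  (via 4)
6: 14  (via 1)
2: 17  (via 4)
8: 20  (via 10)
7: 23  (via 8)
9: 23  (via 0)
3: 24  (via 1)
Shortest route: 5–4–10–1–3 = 24 kPa.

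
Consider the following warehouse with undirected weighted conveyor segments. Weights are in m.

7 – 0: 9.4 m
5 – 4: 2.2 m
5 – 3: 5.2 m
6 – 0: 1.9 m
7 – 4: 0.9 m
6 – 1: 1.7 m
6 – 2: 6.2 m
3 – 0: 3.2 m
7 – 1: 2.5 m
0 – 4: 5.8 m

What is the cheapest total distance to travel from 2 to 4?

11.3 m

Candidate routes:
2–6–1–7–4: 6.2+1.7+2.5+0.9 = 11.3
2–6–0–4: 6.2+1.9+5.8 = 13.9
Cheapest is 2–6–1–7–4 at 11.3 m.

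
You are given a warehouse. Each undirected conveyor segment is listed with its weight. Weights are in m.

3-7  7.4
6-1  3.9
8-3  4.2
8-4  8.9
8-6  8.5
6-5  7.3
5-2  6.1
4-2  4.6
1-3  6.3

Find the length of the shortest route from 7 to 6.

17.6 m

Compare a few routes:
7–3–1–6: 7.4+6.3+3.9 = 17.6
7–3–8–4–2–5–6: 7.4+4.2+8.9+4.6+6.1+7.3 = 38.5
7–3–8–6: 7.4+4.2+8.5 = 20.1
The minimum is 17.6 m via 7–3–1–6.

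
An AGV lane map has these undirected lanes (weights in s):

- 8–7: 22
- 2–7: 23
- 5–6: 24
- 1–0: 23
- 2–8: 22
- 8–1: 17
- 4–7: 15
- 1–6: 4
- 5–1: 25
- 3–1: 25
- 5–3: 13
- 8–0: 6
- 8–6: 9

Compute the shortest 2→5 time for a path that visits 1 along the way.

Shortest 2→1: 2–8–6–1 = 35
Shortest 1→5: 1–5 = 25
Total via 1: 35 + 25 = 60 s.

60 s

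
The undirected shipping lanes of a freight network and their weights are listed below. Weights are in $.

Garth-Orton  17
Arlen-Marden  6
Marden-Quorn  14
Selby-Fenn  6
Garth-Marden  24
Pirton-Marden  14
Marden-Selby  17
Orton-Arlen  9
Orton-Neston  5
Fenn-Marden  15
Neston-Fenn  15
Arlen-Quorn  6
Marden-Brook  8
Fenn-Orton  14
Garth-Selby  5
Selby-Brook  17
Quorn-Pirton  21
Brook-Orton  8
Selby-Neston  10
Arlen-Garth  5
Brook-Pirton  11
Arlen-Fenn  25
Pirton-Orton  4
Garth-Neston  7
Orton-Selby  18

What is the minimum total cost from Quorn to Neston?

Compare a few routes:
Quorn–Pirton–Orton–Neston: 21+4+5 = 30
Quorn–Arlen–Garth–Selby–Neston: 6+5+5+10 = 26
Quorn–Arlen–Orton–Neston: 6+9+5 = 20
Quorn–Arlen–Garth–Neston: 6+5+7 = 18
The minimum is $18 via Quorn–Arlen–Garth–Neston.

$18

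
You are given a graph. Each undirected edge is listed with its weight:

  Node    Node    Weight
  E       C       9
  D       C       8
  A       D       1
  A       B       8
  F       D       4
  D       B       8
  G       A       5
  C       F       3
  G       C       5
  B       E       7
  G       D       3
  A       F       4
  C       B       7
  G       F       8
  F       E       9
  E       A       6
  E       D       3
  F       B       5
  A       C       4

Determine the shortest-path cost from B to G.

Running Dijkstra from B:
B: 0
F: 5  (via B)
C: 7  (via B)
E: 7  (via B)
A: 8  (via B)
D: 8  (via B)
G: 11  (via D)
Shortest route: B → D → G = 11.

11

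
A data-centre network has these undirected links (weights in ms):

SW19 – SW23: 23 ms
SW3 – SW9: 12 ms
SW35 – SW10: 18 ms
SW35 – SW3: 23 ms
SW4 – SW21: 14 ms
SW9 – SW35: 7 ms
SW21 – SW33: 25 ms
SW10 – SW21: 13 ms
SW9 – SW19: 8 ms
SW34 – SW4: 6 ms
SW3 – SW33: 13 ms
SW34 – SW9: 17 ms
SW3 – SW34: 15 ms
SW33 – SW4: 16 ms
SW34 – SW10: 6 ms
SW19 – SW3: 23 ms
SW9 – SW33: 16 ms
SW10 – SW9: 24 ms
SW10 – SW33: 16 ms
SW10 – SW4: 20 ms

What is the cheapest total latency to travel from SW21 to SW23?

Running Dijkstra from SW21:
SW21: 0
SW10: 13  (via SW21)
SW4: 14  (via SW21)
SW34: 19  (via SW10)
SW33: 25  (via SW21)
SW35: 31  (via SW10)
SW3: 34  (via SW34)
SW9: 36  (via SW34)
SW19: 44  (via SW9)
SW23: 67  (via SW19)
Shortest route: SW21–SW10–SW34–SW9–SW19–SW23 = 67 ms.

67 ms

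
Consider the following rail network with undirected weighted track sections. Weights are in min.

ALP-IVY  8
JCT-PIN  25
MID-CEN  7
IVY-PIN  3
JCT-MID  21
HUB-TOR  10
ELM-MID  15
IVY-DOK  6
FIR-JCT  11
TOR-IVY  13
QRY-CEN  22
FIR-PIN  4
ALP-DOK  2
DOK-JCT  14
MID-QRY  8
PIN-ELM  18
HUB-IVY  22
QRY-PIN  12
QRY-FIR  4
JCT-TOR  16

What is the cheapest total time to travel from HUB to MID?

41 min

Candidate routes:
HUB–TOR–IVY–PIN–FIR–QRY–MID: 10+13+3+4+4+8 = 42
HUB–IVY–PIN–FIR–QRY–MID: 22+3+4+4+8 = 41
HUB–IVY–PIN–QRY–MID: 22+3+12+8 = 45
Cheapest is HUB–IVY–PIN–FIR–QRY–MID at 41 min.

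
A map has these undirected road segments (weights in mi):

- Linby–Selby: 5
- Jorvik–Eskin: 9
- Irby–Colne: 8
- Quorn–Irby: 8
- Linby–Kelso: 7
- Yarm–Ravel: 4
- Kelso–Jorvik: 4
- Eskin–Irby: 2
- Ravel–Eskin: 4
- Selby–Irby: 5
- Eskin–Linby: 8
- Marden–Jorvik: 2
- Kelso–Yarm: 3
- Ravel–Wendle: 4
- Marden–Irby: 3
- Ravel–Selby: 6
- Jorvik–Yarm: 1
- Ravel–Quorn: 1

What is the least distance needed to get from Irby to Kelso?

Enumerating some paths:
Irby–Marden–Jorvik–Kelso: 3+2+4 = 9
Irby–Eskin–Ravel–Yarm–Kelso: 2+4+4+3 = 13
Irby–Eskin–Ravel–Yarm–Jorvik–Kelso: 2+4+4+1+4 = 15
The minimum is 9 mi via Irby–Marden–Jorvik–Kelso.

9 mi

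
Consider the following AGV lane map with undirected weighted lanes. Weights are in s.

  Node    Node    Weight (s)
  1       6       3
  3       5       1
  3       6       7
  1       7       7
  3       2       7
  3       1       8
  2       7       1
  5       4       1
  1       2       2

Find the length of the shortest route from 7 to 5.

9 s

Enumerating some paths:
7–2–1–3–5: 1+2+8+1 = 12
7–2–3–5: 1+7+1 = 9
The minimum is 9 s via 7–2–3–5.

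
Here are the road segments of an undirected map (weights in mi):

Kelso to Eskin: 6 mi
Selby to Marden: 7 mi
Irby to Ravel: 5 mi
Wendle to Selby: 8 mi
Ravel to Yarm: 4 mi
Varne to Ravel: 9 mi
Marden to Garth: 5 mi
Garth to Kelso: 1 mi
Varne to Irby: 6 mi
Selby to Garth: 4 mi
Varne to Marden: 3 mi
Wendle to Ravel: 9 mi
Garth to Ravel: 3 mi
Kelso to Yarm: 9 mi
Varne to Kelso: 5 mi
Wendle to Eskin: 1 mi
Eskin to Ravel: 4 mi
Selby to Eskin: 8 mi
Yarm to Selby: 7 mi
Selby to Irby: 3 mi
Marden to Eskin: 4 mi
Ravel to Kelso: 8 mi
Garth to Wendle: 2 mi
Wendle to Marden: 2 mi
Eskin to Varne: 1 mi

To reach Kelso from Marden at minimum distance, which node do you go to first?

Compare a few routes:
Marden - Eskin - Wendle - Garth - Kelso: 4+1+2+1 = 8
Marden - Wendle - Garth - Kelso: 2+2+1 = 5
Marden - Garth - Kelso: 5+1 = 6
The minimum is 5 mi via Marden - Wendle - Garth - Kelso.
So from Marden the first move is to Wendle.

Wendle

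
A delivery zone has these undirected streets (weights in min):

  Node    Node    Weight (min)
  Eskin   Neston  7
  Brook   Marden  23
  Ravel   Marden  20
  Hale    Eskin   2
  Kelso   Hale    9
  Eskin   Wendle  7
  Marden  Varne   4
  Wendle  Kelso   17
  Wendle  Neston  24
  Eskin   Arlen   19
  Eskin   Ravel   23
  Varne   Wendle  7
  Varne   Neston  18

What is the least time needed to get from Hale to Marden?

20 min

Shortest distances from Hale:
Hale: 0
Eskin: 2  (via Hale)
Kelso: 9  (via Hale)
Wendle: 9  (via Eskin)
Neston: 9  (via Eskin)
Varne: 16  (via Wendle)
Marden: 20  (via Varne)
Shortest route: Hale–Eskin–Wendle–Varne–Marden = 20 min.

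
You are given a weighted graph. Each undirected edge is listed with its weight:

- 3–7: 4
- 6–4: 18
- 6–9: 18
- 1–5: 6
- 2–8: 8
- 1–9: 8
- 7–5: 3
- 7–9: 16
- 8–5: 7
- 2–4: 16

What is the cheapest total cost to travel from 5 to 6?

32

Running Dijkstra from 5:
5: 0
7: 3  (via 5)
1: 6  (via 5)
3: 7  (via 7)
8: 7  (via 5)
9: 14  (via 1)
2: 15  (via 8)
4: 31  (via 2)
6: 32  (via 9)
Shortest route: 5–1–9–6 = 32.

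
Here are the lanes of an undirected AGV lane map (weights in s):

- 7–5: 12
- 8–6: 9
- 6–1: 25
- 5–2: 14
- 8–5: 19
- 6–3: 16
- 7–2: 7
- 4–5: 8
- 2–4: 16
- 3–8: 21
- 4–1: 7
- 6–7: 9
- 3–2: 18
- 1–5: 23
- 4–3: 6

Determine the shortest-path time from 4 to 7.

Settle nodes by increasing distance from 4:
4: 0
3: 6  (via 4)
1: 7  (via 4)
5: 8  (via 4)
2: 16  (via 4)
7: 20  (via 5)
Shortest route: 4 → 5 → 7 = 20 s.

20 s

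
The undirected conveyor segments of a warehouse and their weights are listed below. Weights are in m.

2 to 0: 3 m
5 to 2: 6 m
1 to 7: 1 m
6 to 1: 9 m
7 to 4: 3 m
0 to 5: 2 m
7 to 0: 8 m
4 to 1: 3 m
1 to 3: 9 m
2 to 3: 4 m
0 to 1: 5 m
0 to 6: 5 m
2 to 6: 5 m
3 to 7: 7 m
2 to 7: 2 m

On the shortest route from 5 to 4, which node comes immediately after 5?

0

Candidate routes:
5 - 0 - 2 - 7 - 1 - 4: 2+3+2+1+3 = 11
5 - 0 - 1 - 4: 2+5+3 = 10
The minimum is 10 m via 5 - 0 - 1 - 4.
So from 5 the first move is to 0.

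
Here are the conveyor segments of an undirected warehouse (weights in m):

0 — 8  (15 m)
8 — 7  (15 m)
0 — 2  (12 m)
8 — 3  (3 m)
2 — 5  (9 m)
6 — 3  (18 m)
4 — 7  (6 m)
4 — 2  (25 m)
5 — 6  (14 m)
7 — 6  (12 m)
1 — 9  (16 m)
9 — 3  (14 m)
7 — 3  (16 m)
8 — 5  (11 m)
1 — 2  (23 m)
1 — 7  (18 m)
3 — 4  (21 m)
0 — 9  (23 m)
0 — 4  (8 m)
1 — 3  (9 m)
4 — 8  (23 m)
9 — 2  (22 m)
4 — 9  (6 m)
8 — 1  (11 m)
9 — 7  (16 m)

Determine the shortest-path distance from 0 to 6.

Running Dijkstra from 0:
0: 0
4: 8  (via 0)
2: 12  (via 0)
7: 14  (via 4)
9: 14  (via 4)
8: 15  (via 0)
3: 18  (via 8)
5: 21  (via 2)
1: 26  (via 8)
6: 26  (via 7)
Shortest route: 0 → 4 → 7 → 6 = 26 m.

26 m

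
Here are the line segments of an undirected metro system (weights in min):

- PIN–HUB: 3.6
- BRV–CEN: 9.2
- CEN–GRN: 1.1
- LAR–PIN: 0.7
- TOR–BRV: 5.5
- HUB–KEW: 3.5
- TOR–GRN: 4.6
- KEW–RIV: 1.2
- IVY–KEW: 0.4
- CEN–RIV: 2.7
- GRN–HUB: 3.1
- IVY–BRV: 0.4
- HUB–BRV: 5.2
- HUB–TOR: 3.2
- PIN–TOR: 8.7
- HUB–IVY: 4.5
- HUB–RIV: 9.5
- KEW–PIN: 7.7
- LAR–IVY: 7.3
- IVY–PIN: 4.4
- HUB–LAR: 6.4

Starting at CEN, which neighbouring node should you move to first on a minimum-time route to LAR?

Enumerating some paths:
CEN - GRN - HUB - PIN - LAR: 1.1+3.1+3.6+0.7 = 8.5
CEN - GRN - HUB - LAR: 1.1+3.1+6.4 = 10.6
CEN - RIV - KEW - IVY - PIN - LAR: 2.7+1.2+0.4+4.4+0.7 = 9.4
Cheapest is CEN - GRN - HUB - PIN - LAR at 8.5 min.
So from CEN the first move is to GRN.

GRN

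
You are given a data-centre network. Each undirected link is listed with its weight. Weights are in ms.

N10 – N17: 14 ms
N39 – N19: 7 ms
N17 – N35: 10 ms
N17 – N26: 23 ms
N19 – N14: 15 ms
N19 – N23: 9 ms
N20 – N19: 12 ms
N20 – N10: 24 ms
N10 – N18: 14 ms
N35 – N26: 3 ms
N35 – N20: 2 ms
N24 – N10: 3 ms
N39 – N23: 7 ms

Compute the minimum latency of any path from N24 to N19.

Enumerating some paths:
N24–N10–N17–N35–N20–N19: 3+14+10+2+12 = 41
N24–N10–N20–N19: 3+24+12 = 39
N24–N10–N17–N26–N35–N20–N19: 3+14+23+3+2+12 = 57
Cheapest is N24–N10–N20–N19 at 39 ms.

39 ms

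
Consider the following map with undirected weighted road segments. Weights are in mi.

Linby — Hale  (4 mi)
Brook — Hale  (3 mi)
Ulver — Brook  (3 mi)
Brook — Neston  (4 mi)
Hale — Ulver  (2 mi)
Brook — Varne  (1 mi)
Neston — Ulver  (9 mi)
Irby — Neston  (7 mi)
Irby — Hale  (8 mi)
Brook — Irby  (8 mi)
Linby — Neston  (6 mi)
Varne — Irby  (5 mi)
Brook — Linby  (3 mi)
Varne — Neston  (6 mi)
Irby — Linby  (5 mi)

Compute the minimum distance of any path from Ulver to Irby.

Shortest distances from Ulver:
Ulver: 0
Hale: 2  (via Ulver)
Brook: 3  (via Ulver)
Varne: 4  (via Brook)
Linby: 6  (via Hale)
Neston: 7  (via Brook)
Irby: 9  (via Varne)
Shortest route: Ulver → Brook → Varne → Irby = 9 mi.

9 mi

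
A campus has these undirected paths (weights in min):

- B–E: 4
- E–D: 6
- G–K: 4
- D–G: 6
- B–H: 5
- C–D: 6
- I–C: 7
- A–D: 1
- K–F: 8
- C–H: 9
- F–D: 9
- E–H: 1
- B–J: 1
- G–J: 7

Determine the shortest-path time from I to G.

Settle nodes by increasing distance from I:
I: 0
C: 7  (via I)
D: 13  (via C)
A: 14  (via D)
H: 16  (via C)
E: 17  (via H)
G: 19  (via D)
Shortest route: I → C → D → G = 19 min.

19 min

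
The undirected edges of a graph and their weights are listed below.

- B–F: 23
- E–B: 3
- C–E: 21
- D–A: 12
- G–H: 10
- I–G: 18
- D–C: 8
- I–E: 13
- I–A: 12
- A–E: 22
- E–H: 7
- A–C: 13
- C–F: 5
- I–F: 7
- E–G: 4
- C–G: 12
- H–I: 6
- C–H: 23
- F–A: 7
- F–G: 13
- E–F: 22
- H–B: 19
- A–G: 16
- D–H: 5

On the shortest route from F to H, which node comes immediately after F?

I

Compare a few routes:
F → I → H: 7+6 = 13
F → C → D → H: 5+8+5 = 18
F → A → D → H: 7+12+5 = 24
F → G → H: 13+10 = 23
Cheapest is F → I → H at 13.
So from F the first move is to I.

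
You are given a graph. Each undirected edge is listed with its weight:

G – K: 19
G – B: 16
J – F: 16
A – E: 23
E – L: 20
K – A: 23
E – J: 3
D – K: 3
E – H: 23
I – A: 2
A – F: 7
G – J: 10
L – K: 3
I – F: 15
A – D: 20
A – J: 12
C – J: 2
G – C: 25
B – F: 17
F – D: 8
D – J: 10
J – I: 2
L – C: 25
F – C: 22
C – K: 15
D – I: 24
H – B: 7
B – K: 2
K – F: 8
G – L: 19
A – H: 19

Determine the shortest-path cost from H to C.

Running Dijkstra from H:
H: 0
B: 7  (via H)
K: 9  (via B)
D: 12  (via K)
L: 12  (via K)
F: 17  (via K)
A: 19  (via H)
I: 21  (via A)
J: 22  (via D)
E: 23  (via H)
G: 23  (via B)
C: 24  (via K)
Shortest route: H–B–K–C = 24.

24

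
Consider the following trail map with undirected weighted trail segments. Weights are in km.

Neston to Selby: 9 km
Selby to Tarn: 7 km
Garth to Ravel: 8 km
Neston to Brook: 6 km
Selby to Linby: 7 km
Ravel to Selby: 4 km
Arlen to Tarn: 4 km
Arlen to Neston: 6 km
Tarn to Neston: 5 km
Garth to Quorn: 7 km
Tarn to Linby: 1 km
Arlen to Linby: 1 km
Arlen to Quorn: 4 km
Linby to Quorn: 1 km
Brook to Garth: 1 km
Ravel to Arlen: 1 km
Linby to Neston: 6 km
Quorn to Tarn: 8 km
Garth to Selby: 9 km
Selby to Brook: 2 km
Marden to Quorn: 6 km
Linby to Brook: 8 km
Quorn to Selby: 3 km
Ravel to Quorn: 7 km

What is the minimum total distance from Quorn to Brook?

5 km

Compare a few routes:
Quorn–Selby–Brook: 3+2 = 5
Quorn–Garth–Brook: 7+1 = 8
Cheapest is Quorn–Selby–Brook at 5 km.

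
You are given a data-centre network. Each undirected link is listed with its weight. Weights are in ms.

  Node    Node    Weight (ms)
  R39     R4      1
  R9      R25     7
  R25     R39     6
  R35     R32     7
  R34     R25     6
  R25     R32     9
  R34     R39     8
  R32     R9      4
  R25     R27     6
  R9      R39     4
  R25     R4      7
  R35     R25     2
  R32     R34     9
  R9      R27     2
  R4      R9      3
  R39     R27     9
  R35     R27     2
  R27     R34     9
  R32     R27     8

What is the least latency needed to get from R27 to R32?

Shortest distances from R27:
R27: 0
R9: 2  (via R27)
R35: 2  (via R27)
R25: 4  (via R35)
R4: 5  (via R9)
R39: 6  (via R9)
R32: 6  (via R9)
Shortest route: R27 → R9 → R32 = 6 ms.

6 ms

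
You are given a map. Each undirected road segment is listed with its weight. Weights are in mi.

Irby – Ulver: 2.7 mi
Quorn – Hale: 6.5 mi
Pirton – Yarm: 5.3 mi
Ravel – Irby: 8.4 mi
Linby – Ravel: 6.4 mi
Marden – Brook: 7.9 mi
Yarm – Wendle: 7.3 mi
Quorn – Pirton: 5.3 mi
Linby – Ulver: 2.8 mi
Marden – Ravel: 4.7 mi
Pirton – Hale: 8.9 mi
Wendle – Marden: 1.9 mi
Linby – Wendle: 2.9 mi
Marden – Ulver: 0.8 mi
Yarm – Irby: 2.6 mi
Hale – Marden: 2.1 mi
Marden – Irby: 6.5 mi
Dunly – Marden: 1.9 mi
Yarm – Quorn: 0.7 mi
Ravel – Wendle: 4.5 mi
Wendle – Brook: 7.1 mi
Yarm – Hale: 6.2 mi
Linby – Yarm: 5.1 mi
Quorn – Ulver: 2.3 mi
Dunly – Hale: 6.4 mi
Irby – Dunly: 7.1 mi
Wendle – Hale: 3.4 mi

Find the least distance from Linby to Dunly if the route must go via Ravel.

Best Linby to Ravel: Linby–Ravel costing 6.4
Best Ravel to Dunly: Ravel–Marden–Dunly costing 6.6
Total via Ravel: 6.4 + 6.6 = 13 mi.

13 mi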